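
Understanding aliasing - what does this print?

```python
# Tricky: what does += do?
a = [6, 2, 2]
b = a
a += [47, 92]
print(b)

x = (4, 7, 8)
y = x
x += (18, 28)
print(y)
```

Key concept: += behavior differs for mutable vs immutable.
Step by step:
`a = [6, 2, 2]` → a = [6, 2, 2]
`b = a` → b = [6, 2, 2] (same object as a)
`a += [47, 92]` → a = [6, 2, 2, 47, 92] (same object as b); b = [6, 2, 2, 47, 92] (same object as a)
`print(b)` → prints [6, 2, 2, 47, 92]
`x = (4, 7, 8)` → x = (4, 7, 8)
`y = x` → y = (4, 7, 8)
`x += (18, 28)` → x = (4, 7, 8, 18, 28)
`print(y)` → prints (4, 7, 8)

Answer:
[6, 2, 2, 47, 92]
(4, 7, 8)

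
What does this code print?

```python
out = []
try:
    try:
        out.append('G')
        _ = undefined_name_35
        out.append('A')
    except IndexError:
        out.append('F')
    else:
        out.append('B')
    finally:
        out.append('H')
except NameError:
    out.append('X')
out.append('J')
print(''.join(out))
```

Execution trace: 'G' (try body) → 'H' (finally) → 'X' (outer except NameError) → 'J' (after the try/except). Output: GHXJ

Answer: GHXJ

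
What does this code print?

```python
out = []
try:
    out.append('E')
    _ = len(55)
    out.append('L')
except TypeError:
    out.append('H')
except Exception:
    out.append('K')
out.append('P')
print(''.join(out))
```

Execution trace: 'E' (try body) → 'H' (except TypeError) → 'P' (after the try/except). Output: EHP

Answer: EHP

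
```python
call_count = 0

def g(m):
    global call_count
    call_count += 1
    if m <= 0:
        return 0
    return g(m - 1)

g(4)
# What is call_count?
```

Linear recursion stepping by 1: 5 calls from m=4 down to ≤0.

Answer: 5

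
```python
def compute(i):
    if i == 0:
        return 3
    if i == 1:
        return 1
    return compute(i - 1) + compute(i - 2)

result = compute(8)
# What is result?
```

Build up from base cases: compute(0)=3, compute(1)=1, compute(2)=4, compute(3)=5, compute(4)=9, compute(5)=14, compute(6)=23, ..., compute(8)=60

Answer: 60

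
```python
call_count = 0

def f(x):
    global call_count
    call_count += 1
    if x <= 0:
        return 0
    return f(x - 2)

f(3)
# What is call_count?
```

Linear recursion stepping by 2: 3 calls from x=3 down to ≤0.

Answer: 3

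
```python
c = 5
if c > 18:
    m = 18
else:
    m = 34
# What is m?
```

Trace:
`c = 5` → c = 5
`if c > 18: ...` → c > 18 is False, take else branch → m = 34
So m = 34

Answer: 34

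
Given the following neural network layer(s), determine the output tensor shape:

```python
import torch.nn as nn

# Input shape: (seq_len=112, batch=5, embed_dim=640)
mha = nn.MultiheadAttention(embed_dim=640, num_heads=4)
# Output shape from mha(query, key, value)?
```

Input: (112, 5, 640) -> Output: (112, 5, 640)

Answer: (112, 5, 640)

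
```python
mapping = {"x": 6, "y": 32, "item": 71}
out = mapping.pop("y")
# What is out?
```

Trace:
`mapping = {"x": 6, "y": 32, "item": 71}` → mapping = {'x': 6, 'y': 32, 'item': 71}
`out = mapping.pop("y")` → mapping = {'x': 6, 'item': 71}; out = 32
So out = 32

Answer: 32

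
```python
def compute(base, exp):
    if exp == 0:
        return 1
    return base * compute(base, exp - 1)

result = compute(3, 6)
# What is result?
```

compute(3, 6) = 3 * 3 * 3 * 3 * 3 * 3 = 729

Answer: 729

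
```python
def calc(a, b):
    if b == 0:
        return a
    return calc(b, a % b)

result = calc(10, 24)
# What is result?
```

calc(10, 24) -> calc(24, 10) -> calc(10, 4) -> calc(4, 2) -> calc(2, 0) -> 2

Answer: 2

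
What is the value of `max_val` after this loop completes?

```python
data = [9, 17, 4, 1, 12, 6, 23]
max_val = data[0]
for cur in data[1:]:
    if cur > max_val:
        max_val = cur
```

Maximum of [9, 17, 4, 1, 12, 6, 23]
`max_val` takes the values: 9 → 17 → 23

Answer: 23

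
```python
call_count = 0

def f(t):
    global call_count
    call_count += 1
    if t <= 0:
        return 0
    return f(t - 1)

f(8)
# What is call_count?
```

Linear recursion stepping by 1: 9 calls from t=8 down to ≤0.

Answer: 9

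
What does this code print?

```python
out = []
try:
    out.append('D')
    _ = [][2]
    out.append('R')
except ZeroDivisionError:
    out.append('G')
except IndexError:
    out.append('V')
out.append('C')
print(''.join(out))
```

Execution trace: 'D' (try body) → 'V' (except IndexError) → 'C' (after the try/except). Output: DVC

Answer: DVC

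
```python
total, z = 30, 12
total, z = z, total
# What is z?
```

Trace:
`total, z = 30, 12` → total = 30; z = 12
`total, z = z, total` → total = 12; z = 30
So z = 30

Answer: 30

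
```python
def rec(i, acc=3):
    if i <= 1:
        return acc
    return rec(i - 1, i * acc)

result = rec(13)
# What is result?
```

Accumulator trace (n, acc): (13, 3) -> (12, 39) -> (11, 468) -> (10, 5148) -> (9, 51480) -> (8, 463320) -> (7, 3706560) -> (6, 25945920) -> (5, 155675520) -> (4, 778377600) -> (3, 3113510400) -> (2, 9340531200) -> (1, 18681062400) -> return 18681062400

Answer: 18681062400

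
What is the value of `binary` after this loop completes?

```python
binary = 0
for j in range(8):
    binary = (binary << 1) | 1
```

Build 8 consecutive 1-bits: 0b11111111
`binary` takes the values: 0 → 1 → 3 → 7 → 15 → 31 → 63 → 127 → 255

Answer: 255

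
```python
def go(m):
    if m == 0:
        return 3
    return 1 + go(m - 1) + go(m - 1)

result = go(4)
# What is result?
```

go(m) = 1 + 2·go(m-1), go(0)=3. Closed form: (3+1)·2^4 - 1 = 63.

Answer: 63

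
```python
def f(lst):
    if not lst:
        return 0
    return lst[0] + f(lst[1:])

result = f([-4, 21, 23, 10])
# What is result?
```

(-4) + 21 + 23 + 10 + 0 = 50

Answer: 50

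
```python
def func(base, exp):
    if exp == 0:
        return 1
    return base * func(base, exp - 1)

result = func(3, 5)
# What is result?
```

func(3, 5) = 3 * 3 * 3 * 3 * 3 = 243

Answer: 243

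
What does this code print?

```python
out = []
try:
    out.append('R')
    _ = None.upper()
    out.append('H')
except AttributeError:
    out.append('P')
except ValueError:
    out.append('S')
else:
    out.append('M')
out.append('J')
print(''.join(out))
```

Execution trace: 'R' (try body) → 'P' (except AttributeError) → 'J' (after the try/except). Output: RPJ

Answer: RPJ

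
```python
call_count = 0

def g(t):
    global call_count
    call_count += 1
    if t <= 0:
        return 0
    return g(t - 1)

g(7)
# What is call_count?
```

Linear recursion stepping by 1: 8 calls from t=7 down to ≤0.

Answer: 8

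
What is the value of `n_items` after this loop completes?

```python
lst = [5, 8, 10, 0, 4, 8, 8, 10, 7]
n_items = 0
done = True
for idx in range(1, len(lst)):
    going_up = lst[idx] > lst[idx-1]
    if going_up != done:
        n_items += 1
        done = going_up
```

Count direction changes in [5, 8, 10, 0, 4, 8, 8, 10, 7]
`n_items` takes the values: 0 → 1 → 2 → 3 → 4 → 5

Answer: 5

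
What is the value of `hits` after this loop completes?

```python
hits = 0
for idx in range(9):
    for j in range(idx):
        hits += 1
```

Triangle number: 0+1+2+...+8
`hits` takes the values: 0 → 1 → 2 → 3 → 4 → 5 → 6 → 7 → 8 → 9 → 10 → 11 → 12 → 13 → 14 → 15 → 16 → 17 → 18 → 19 → 20 → 21 → 22 → 23 → 24 → 25 → 26 → 27 → 28 → 29 → 30 → 31 → 32 → 33 → 34 → 35 → 36

Answer: 36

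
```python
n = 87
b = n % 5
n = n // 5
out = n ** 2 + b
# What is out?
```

Trace:
`n = 87` → n = 87
`b = n % 5` → b = 2
`n = n // 5` → n = 17
`out = n ** 2 + b` → out = 291
So out = 291

Answer: 291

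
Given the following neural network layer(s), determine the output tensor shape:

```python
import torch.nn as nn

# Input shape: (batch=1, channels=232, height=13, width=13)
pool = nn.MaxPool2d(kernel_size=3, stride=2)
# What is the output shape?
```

Input: (1, 232, 13, 13) -> Output: (1, 232, 6, 6)

Answer: (1, 232, 6, 6)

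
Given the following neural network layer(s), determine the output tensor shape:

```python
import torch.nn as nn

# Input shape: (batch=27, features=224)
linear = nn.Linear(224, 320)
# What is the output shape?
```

Input: (27, 224) -> Output: (27, 320)

Answer: (27, 320)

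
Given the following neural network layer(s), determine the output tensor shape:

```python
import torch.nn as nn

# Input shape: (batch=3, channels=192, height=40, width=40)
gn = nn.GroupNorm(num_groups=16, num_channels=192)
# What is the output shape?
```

Input: (3, 192, 40, 40) -> Output: (3, 192, 40, 40)

Answer: (3, 192, 40, 40)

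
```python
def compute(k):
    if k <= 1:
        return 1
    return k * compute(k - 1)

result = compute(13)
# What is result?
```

compute(13) = 13 * 12 * 11 * 10 * 9 * 8 * 7 * 6 * 5 * 4 * 3 * 2 * 1 = 6227020800

Answer: 6227020800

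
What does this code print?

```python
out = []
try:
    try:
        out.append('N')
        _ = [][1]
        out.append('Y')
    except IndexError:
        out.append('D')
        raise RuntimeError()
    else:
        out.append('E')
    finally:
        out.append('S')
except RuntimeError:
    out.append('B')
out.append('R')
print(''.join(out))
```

Execution trace: 'N' (inner try body) → 'D' (inner except IndexError) → 'S' (inner finally) → 'B' (outer except RuntimeError) → 'R' (after the try/except). Output: NDSBR

Answer: NDSBR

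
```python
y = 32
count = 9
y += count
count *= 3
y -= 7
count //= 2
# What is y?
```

Trace:
`y = 32` → y = 32
`count = 9` → count = 9
`y += count` → y = 41
`count *= 3` → count = 27
`y -= 7` → y = 34
`count //= 2` → count = 13
So y = 34

Answer: 34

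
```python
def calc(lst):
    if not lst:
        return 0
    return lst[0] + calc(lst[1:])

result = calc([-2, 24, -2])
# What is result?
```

(-2) + 24 + (-2) + 0 = 20

Answer: 20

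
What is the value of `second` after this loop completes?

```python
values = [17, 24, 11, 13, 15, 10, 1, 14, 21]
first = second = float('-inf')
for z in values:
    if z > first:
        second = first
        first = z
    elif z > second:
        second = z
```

Second largest (with repeats) in [17, 24, 11, 13, 15, 10, 1, 14, 21]
`second` takes the values: -inf → 17 → 21

Answer: 21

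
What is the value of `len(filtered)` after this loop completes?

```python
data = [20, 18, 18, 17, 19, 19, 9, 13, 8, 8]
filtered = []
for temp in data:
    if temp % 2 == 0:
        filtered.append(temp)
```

Count even numbers in [20, 18, 18, 17, 19, 19, 9, 13, 8, 8]
`filtered` takes the values: [] → [20] → [20, 18] → [20, 18, 18] → [20, 18, 18, 8] → [20, 18, 18, 8, 8]
So `len(filtered)` = 5

Answer: 5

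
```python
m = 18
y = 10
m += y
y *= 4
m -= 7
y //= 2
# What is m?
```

Trace:
`m = 18` → m = 18
`y = 10` → y = 10
`m += y` → m = 28
`y *= 4` → y = 40
`m -= 7` → m = 21
`y //= 2` → y = 20
So m = 21

Answer: 21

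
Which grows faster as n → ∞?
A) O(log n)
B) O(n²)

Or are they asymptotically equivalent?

O(log n) vs O(n²): Higher order terms dominate.

Answer: B) O(n²) grows faster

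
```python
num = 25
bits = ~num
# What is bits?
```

Trace:
`num = 25` → num = 25
`bits = ~num` → bits = -26
So bits = -26

Answer: -26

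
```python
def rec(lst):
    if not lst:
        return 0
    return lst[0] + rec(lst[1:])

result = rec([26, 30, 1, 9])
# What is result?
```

26 + 30 + 1 + 9 + 0 = 66

Answer: 66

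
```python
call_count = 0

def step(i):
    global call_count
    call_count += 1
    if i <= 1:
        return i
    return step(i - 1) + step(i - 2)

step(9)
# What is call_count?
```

Calls(i) = 1 + Calls(i-1) + Calls(i-2); Calls(0)=Calls(1)=1. For i=9 this gives 109.

Answer: 109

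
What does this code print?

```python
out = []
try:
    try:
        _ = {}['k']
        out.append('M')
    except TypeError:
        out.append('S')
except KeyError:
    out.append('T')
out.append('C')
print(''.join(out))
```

Execution trace: 'T' (outer except KeyError) → 'C' (after the try/except). Output: TC

Answer: TC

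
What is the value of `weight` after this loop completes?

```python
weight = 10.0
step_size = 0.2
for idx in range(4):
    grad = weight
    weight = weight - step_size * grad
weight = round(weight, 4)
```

Gradient descent: w = 10.0 * (1 - 0.2)^4
`weight` takes the values: 10.0 → 8.0 → 6.4 → 5.12 → 4.096

Answer: 4.096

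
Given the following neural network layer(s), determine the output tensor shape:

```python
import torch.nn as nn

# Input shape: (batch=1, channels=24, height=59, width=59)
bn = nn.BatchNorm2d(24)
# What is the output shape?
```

Input: (1, 24, 59, 59) -> Output: (1, 24, 59, 59)

Answer: (1, 24, 59, 59)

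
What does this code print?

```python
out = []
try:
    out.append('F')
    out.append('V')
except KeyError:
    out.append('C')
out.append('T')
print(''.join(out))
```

Execution trace: 'F' (try body) → 'V' (try body, no exception) → 'T' (after the try/except). Output: FVT

Answer: FVT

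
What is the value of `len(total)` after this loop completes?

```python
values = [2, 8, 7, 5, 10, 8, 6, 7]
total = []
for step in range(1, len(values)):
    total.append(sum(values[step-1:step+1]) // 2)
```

Number of 2-element averages
`total` takes the values: [] → [5] → [5, 7] → [5, 7, 6] → [5, 7, 6, 7] → [5, 7, 6, 7, 9] → [5, 7, 6, 7, 9, 7] → [5, 7, 6, 7, 9, 7, 6]
So `len(total)` = 7

Answer: 7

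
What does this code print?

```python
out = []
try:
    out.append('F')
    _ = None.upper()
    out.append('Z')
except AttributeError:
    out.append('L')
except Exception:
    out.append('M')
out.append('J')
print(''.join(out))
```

Execution trace: 'F' (try body) → 'L' (except AttributeError) → 'J' (after the try/except). Output: FLJ

Answer: FLJ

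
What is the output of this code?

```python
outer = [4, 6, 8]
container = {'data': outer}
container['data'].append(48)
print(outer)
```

Key concept: dict holds reference to list.
Step by step:
`outer = [4, 6, 8]` → outer = [4, 6, 8]
`container = {'data': outer}` → container = {'data': [4, 6, 8]}
`container['data'].append(48)` → outer = [4, 6, 8, 48]; container = {'data': [4, 6, 8, 48]}
`print(outer)` → prints [4, 6, 8, 48]

Answer: [4, 6, 8, 48]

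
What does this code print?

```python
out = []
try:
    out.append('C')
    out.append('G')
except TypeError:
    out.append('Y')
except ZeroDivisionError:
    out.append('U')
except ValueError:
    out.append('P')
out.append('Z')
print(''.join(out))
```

Execution trace: 'C' (try body) → 'G' (try body, no exception) → 'Z' (after the try/except). Output: CGZ

Answer: CGZ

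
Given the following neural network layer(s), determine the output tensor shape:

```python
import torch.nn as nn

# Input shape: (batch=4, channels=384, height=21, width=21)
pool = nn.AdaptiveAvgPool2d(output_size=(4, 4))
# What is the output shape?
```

Input: (4, 384, 21, 21) -> Output: (4, 384, 4, 4)

Answer: (4, 384, 4, 4)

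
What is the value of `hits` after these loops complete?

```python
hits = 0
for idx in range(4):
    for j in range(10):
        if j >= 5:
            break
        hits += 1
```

Inner breaks at 5, outer runs 4 times
`hits` takes the values: 0 → 1 → 2 → 3 → 4 → 5 → 6 → 7 → 8 → 9 → 10 → 11 → 12 → 13 → 14 → 15 → 16 → 17 → 18 → 19 → 20

Answer: 20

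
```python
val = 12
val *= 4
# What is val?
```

Trace:
`val = 12` → val = 12
`val *= 4` → val = 48
So val = 48

Answer: 48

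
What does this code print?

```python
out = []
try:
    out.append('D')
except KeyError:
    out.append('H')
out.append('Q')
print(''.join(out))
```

Execution trace: 'D' (try body, no exception) → 'Q' (after the try/except). Output: DQ

Answer: DQ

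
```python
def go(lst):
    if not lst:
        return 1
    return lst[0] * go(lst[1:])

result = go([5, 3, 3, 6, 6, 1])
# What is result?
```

Product over [5, 3, 3, 6, 6, 1] = 5 * 3 * 3 * 6 * 6 * 1 = 1620

Answer: 1620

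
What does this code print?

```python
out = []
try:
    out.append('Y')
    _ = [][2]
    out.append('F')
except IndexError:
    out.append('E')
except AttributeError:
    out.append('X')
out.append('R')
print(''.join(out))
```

Execution trace: 'Y' (try body) → 'E' (except IndexError) → 'R' (after the try/except). Output: YER

Answer: YER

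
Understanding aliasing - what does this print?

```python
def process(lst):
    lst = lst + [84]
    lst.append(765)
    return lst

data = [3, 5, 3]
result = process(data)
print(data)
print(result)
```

Key concept: rebinding parameter vs mutation.
Step by step:
`data = [3, 5, 3]` → data = [3, 5, 3]
`result = process(data)` → result = [3, 5, 3, 84, 765]
`print(data)` → prints [3, 5, 3]
`print(result)` → prints [3, 5, 3, 84, 765]

Answer:
[3, 5, 3]
[3, 5, 3, 84, 765]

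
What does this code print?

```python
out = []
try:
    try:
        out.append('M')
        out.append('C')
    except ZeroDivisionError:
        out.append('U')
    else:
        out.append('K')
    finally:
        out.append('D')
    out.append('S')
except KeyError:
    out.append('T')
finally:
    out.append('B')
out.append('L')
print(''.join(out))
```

Execution trace: 'M' (inner try body) → 'C' (inner try body, no exception) → 'K' (inner else) → 'D' (inner finally) → 'S' (try body, no exception) → 'B' (finally) → 'L' (after the try/except). Output: MCKDSBL

Answer: MCKDSBL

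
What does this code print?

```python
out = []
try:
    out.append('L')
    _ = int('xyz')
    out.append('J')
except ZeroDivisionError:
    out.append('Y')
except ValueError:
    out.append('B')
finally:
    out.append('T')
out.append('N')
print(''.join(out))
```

Execution trace: 'L' (try body) → 'B' (except ValueError) → 'T' (finally) → 'N' (after the try/except). Output: LBTN

Answer: LBTN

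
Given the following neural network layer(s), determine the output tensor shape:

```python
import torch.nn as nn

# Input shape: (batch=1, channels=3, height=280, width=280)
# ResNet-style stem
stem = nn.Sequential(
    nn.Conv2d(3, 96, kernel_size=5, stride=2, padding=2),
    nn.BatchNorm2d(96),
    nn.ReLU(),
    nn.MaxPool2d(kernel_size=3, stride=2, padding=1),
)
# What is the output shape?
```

Input: (1, 3, 280, 280) -> after Conv2d 5x5 stride=2: (1, 96, 140, 140) -> Output: (1, 96, 70, 70)

Answer: (1, 96, 70, 70)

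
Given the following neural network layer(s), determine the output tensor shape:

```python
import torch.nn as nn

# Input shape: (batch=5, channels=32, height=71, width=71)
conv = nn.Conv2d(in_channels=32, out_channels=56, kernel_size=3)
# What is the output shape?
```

Input: (5, 32, 71, 71) -> Output: (5, 56, 69, 69)

Answer: (5, 56, 69, 69)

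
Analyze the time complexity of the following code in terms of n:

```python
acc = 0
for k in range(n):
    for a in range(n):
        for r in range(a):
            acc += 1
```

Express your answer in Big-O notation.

Each loop level contributes: n × n × n. Multiplying the contributions gives O(n^3).

Answer: O(n^3)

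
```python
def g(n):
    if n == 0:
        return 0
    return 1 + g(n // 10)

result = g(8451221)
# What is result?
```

Count of digits of 8451221: 7

Answer: 7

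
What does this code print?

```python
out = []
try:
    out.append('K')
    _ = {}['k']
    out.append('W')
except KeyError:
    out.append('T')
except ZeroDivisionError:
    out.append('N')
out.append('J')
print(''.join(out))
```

Execution trace: 'K' (try body) → 'T' (except KeyError) → 'J' (after the try/except). Output: KTJ

Answer: KTJ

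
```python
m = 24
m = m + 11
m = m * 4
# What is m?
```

Trace:
`m = 24` → m = 24
`m = m + 11` → m = 35
`m = m * 4` → m = 140
So m = 140

Answer: 140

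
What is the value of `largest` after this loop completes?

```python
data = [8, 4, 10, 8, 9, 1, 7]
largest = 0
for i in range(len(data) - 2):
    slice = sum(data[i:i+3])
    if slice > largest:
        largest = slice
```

Max sum of 3-element window in [8, 4, 10, 8, 9, 1, 7]
`largest` takes the values: 0 → 22 → 27

Answer: 27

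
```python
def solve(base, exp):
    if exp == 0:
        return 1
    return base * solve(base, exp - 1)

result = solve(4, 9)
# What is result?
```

solve(4, 9) = 4 * 4 * 4 * 4 * 4 * 4 * 4 * 4 * 4 = 262144

Answer: 262144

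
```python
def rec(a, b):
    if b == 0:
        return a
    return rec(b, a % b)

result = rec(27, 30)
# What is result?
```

rec(27, 30) -> rec(30, 27) -> rec(27, 3) -> rec(3, 0) -> 3

Answer: 3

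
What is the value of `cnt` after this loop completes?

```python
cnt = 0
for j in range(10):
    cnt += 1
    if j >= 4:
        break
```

Loop breaks when j reaches 4, cnt is 5
`cnt` takes the values: 0 → 1 → 2 → 3 → 4 → 5

Answer: 5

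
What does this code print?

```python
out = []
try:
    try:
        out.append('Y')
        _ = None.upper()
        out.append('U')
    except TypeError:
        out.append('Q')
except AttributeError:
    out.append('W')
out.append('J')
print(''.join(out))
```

Execution trace: 'Y' (inner try body) → 'W' (outer except AttributeError) → 'J' (after the try/except). Output: YWJ

Answer: YWJ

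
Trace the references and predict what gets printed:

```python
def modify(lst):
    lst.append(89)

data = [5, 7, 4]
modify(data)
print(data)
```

Key concept: function modifies passed list.
Step by step:
`data = [5, 7, 4]` → data = [5, 7, 4]
`modify(data)` → data = [5, 7, 4, 89]
`print(data)` → prints [5, 7, 4, 89]

Answer: [5, 7, 4, 89]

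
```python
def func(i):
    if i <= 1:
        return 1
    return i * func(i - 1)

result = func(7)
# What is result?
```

func(7) = 7 * 6 * 5 * 4 * 3 * 2 * 1 = 5040

Answer: 5040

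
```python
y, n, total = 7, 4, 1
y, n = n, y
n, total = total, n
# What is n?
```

Trace:
`y, n, total = 7, 4, 1` → y = 7; n = 4; total = 1
`y, n = n, y` → y = 4; n = 7
`n, total = total, n` → n = 1; total = 7
So n = 1

Answer: 1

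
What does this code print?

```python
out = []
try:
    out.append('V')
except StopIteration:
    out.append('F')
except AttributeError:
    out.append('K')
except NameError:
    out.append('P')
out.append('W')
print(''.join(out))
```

Execution trace: 'V' (try body, no exception) → 'W' (after the try/except). Output: VW

Answer: VW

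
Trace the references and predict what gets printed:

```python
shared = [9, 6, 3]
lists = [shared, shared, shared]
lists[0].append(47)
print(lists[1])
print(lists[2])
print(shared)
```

Key concept: list of same reference.
Step by step:
`shared = [9, 6, 3]` → shared = [9, 6, 3]
`lists = [shared, shared, shared]` → lists = [[9, 6, 3], [9, 6, 3], [9, 6, 3]]
`lists[0].append(47)` → shared = [9, 6, 3, 47]; lists = [[9, 6, 3, 47], [9, 6, 3, 47], [9, 6, 3, 47]]
`print(lists[1])` → prints [9, 6, 3, 47]
`print(lists[2])` → prints [9, 6, 3, 47]
`print(shared)` → prints [9, 6, 3, 47]

Answer:
[9, 6, 3, 47]
[9, 6, 3, 47]
[9, 6, 3, 47]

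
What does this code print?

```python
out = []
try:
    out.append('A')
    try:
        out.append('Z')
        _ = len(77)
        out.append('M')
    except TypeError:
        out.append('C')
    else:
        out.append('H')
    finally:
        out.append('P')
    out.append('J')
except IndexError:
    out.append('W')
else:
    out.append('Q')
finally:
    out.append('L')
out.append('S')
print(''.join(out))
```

Execution trace: 'A' (try body) → 'Z' (inner try body) → 'C' (inner except TypeError) → 'P' (inner finally) → 'J' (try body, no exception) → 'Q' (else) → 'L' (finally) → 'S' (after the try/except). Output: AZCPJQLS

Answer: AZCPJQLS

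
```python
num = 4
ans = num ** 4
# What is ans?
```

Trace:
`num = 4` → num = 4
`ans = num ** 4` → ans = 256
So ans = 256

Answer: 256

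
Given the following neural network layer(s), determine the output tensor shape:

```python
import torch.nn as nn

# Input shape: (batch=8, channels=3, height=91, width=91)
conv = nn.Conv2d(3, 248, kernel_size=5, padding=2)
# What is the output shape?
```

Input: (8, 3, 91, 91) -> Output: (8, 248, 91, 91)

Answer: (8, 248, 91, 91)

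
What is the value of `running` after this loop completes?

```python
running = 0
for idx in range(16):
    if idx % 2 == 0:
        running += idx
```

Sum of even numbers 0 to 15
`running` takes the values: 0 → 2 → 6 → 12 → 20 → 30 → 42 → 56

Answer: 56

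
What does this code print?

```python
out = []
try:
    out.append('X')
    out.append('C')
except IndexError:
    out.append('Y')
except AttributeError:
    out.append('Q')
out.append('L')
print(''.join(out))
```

Execution trace: 'X' (try body) → 'C' (try body, no exception) → 'L' (after the try/except). Output: XCL

Answer: XCL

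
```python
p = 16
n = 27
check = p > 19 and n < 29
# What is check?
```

Trace:
`p = 16` → p = 16
`n = 27` → n = 27
`check = p > 19 and n < 29` → check = False
So check = False

Answer: False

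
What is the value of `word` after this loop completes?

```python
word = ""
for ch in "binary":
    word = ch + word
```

Reverse 'binary'
`word` takes the values: "" → "b" → "ib" → "nib" → "anib" → "ranib" → "yranib"

Answer: "yranib"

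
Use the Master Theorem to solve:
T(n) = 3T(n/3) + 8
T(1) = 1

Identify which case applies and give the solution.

a=3, b=3, f(n)=8. log_3(3) = 1. Since c=0 < 1, Case 1 applies: T(n) = Θ(n^log_b(a)) = O(n).

Answer: O(n) - Case 1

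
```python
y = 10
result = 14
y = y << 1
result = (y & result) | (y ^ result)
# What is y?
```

Trace:
`y = 10` → y = 10
`result = 14` → result = 14
`y = y << 1` → y = 20
`result = (y & result) | (y ^ result)` → result = 30
So y = 20

Answer: 20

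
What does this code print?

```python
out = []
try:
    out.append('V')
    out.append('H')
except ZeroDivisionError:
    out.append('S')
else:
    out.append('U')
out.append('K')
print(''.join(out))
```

Execution trace: 'V' (try body) → 'H' (try body, no exception) → 'U' (else) → 'K' (after the try/except). Output: VHUK

Answer: VHUK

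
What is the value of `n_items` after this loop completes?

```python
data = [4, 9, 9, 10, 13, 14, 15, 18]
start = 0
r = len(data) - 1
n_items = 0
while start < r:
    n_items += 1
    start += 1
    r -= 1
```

Iterations until pointers meet (list length 8)
`n_items` takes the values: 0 → 1 → 2 → 3 → 4

Answer: 4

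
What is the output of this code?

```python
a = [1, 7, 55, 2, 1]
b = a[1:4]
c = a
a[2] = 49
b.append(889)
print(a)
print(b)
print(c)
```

Key concept: slice vs alias.
Step by step:
`a = [1, 7, 55, 2, 1]` → a = [1, 7, 55, 2, 1]
`b = a[1:4]` → b = [7, 55, 2]
`c = a` → c = [1, 7, 55, 2, 1] (same object as a)
`a[2] = 49` → a = [1, 7, 49, 2, 1] (same object as c); c = [1, 7, 49, 2, 1] (same object as a)
`b.append(889)` → b = [7, 55, 2, 889]
`print(a)` → prints [1, 7, 49, 2, 1]
`print(b)` → prints [7, 55, 2, 889]
`print(c)` → prints [1, 7, 49, 2, 1]

Answer:
[1, 7, 49, 2, 1]
[7, 55, 2, 889]
[1, 7, 49, 2, 1]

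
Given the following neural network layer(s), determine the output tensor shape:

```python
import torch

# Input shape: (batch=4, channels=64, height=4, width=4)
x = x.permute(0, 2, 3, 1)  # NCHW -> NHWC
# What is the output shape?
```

Input: (4, 64, 4, 4) -> Output: (4, 4, 4, 64)

Answer: (4, 4, 4, 64)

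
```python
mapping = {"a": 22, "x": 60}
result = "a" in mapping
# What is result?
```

Trace:
`mapping = {"a": 22, "x": 60}` → mapping = {'a': 22, 'x': 60}
`result = "a" in mapping` → result = True
So result = True

Answer: True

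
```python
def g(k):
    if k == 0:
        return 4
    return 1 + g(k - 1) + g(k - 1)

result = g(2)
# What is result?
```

g(k) = 1 + 2·g(k-1), g(0)=4. Closed form: (4+1)·2^2 - 1 = 19.

Answer: 19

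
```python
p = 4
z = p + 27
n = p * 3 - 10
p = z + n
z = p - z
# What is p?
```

Trace:
`p = 4` → p = 4
`z = p + 27` → z = 31
`n = p * 3 - 10` → n = 2
`p = z + n` → p = 33
`z = p - z` → z = 2
So p = 33

Answer: 33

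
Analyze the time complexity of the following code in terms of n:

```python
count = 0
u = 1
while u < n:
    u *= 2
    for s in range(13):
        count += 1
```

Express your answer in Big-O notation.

Each loop level contributes: log n × 1. Multiplying the contributions gives O(log n).

Answer: O(log n)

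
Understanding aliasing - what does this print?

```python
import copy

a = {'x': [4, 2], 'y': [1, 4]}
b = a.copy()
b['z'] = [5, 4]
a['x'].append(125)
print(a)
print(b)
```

Key concept: shallow copy of dict with mutable values.
Step by step:
`a = {'x': [4, 2], 'y': [1, 4]}` → a = {'x': [4, 2], 'y': [1, 4]}
`b = a.copy()` → b = {'x': [4, 2], 'y': [1, 4]}
`b['z'] = [5, 4]` → b = {'x': [4, 2], 'y': [1, 4], 'z': [5, 4]}
`a['x'].append(125)` → a = {'x': [4, 2, 125], 'y': [1, 4]}; b = {'x': [4, 2, 125], 'y': [1, 4], 'z': [5, 4]}
`print(a)` → prints {'x': [4, 2, 125], 'y': [1, 4]}
`print(b)` → prints {'x': [4, 2, 125], 'y': [1, 4], 'z': [5, 4]}

Answer:
{'x': [4, 2, 125], 'y': [1, 4]}
{'x': [4, 2, 125], 'y': [1, 4], 'z': [5, 4]}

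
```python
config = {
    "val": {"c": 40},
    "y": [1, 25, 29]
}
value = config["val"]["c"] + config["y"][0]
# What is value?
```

Trace:
`config = { ...` → config = {'val': {'c': 40}, 'y': [1, 25, 29]}
`value = config["val"]["c"] + config["y"][0]` → value = 41
So value = 41

Answer: 41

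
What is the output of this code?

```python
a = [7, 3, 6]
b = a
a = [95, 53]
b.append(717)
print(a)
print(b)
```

Key concept: rebinding vs mutation: a is rebound to a new list, b still points at the original.
Step by step:
`a = [7, 3, 6]` → a = [7, 3, 6]
`b = a` → b = [7, 3, 6] (same object as a)
`a = [95, 53]` → a = [95, 53]
`b.append(717)` → b = [7, 3, 6, 717]
`print(a)` → prints [95, 53]
`print(b)` → prints [7, 3, 6, 717]

Answer:
[95, 53]
[7, 3, 6, 717]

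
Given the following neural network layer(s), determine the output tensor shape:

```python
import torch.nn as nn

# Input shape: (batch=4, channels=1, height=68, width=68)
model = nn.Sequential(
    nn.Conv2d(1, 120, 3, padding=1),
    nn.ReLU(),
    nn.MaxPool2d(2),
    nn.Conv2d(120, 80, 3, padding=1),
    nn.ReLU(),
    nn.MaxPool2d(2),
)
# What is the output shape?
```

Input: (4, 1, 68, 68) -> after first Conv2d: (4, 120, 68, 68) -> after first MaxPool2d: (4, 120, 34, 34) -> after second Conv2d: (4, 80, 34, 34) -> Output: (4, 80, 17, 17)

Answer: (4, 80, 17, 17)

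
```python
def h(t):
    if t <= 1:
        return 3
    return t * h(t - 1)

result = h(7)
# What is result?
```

h(7) = 7 * 6 * 5 * 4 * 3 * 2 * 3 = 15120

Answer: 15120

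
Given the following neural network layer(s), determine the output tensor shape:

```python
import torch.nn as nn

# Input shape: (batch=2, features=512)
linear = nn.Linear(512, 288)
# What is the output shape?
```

Input: (2, 512) -> Output: (2, 288)

Answer: (2, 288)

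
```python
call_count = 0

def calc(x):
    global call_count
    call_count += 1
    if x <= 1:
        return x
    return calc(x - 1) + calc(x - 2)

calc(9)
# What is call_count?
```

Calls(x) = 1 + Calls(x-1) + Calls(x-2); Calls(0)=Calls(1)=1. For x=9 this gives 109.

Answer: 109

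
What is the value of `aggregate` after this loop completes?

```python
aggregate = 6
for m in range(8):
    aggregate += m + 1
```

Start at 6, add 1 to 8 = 42
`aggregate` takes the values: 6 → 7 → 9 → 12 → 16 → 21 → 27 → 34 → 42

Answer: 42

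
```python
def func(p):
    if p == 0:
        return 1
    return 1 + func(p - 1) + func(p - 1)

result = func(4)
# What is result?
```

func(p) = 1 + 2·func(p-1), func(0)=1. Closed form: (1+1)·2^4 - 1 = 31.

Answer: 31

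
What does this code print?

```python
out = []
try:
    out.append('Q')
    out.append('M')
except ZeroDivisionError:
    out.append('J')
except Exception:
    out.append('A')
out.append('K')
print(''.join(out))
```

Execution trace: 'Q' (try body) → 'M' (try body, no exception) → 'K' (after the try/except). Output: QMK

Answer: QMK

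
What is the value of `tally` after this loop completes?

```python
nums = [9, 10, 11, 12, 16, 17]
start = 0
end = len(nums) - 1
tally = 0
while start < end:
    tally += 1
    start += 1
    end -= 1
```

Iterations until pointers meet (list length 6)
`tally` takes the values: 0 → 1 → 2 → 3

Answer: 3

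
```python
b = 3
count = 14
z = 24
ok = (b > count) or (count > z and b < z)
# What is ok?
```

Trace:
`b = 3` → b = 3
`count = 14` → count = 14
`z = 24` → z = 24
`ok = (b > count) or (count > z and b < z)` → ok = False
So ok = False

Answer: False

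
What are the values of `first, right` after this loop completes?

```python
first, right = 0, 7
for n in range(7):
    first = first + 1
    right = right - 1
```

first goes 0→7, right goes 7→0
`first, right` takes the values: (0, 7) → (1, 7) → (1, 6) → (2, 6) → (2, 5) → (3, 5) → (3, 4) → (4, 4) → (4, 3) → (5, 3) → (5, 2) → (6, 2) → (6, 1) → (7, 1) → (7, 0)

Answer: 7, 0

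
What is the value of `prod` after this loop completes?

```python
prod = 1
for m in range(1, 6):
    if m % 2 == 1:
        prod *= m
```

Product of odd numbers 1 to 5
`prod` takes the values: 1 → 3 → 15

Answer: 15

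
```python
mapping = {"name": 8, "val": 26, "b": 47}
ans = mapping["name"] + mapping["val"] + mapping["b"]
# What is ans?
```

Trace:
`mapping = {"name": 8, "val": 26, "b": 47}` → mapping = {'name': 8, 'val': 26, 'b': 47}
`ans = mapping["name"] + mapping["val"] + mapping["b"]` → ans = 81
So ans = 81

Answer: 81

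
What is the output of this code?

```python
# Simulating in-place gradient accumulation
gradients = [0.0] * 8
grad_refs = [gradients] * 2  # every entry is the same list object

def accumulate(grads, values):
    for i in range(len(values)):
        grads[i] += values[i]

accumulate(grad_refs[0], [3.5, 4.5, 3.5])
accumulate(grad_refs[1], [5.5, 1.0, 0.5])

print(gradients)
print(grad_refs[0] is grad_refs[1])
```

Key concept: gradient accumulation aliasing.
Step by step:
`gradients = [0.0] * 8` → gradients = [0.0, 0.0, 0.0, 0.0, 0.0, 0.0, 0.0, 0.0]
`grad_refs = [gradients] * 2` → grad_refs = [[0.0, 0.0, 0.0, 0.0, 0.0, 0.0, 0.0, 0.0], [0.0, 0.0, 0.0, 0.0, 0.0, 0.0, 0.0, 0.0]]
`accumulate(grad_refs[0], [3.5, 4.5, 3.5])` → gradients = [3.5, 4.5, 3.5, 0.0, 0.0, 0.0, 0.0, 0.0]; grad_refs = [[3.5, 4.5, 3.5, 0.0, 0.0, 0.0, 0.0, 0.0], [3.5, 4.5, 3.5, 0.0, 0.0, 0.0, 0.0, 0.0]]
`accumulate(grad_refs[1], [5.5, 1.0, 0.5])` → gradients = [9.0, 5.5, 4.0, 0.0, 0.0, 0.0, 0.0, 0.0]; grad_refs = [[9.0, 5.5, 4.0, 0.0, 0.0, 0.0, 0.0, 0.0], [9.0, 5.5, 4.0, 0.0, 0.0, 0.0, 0.0, 0.0]]
`print(gradients)` → prints [9.0, 5.5, 4.0, 0.0, 0.0, 0.0, 0.0, 0.0]
`print(grad_refs[0] is grad_refs[1])` → prints True

Answer:
[9.0, 5.5, 4.0, 0.0, 0.0, 0.0, 0.0, 0.0]
True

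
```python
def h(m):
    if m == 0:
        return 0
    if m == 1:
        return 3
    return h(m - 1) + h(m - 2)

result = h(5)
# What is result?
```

Build up from base cases: h(0)=0, h(1)=3, h(2)=3, h(3)=6, h(4)=9, h(5)=15

Answer: 15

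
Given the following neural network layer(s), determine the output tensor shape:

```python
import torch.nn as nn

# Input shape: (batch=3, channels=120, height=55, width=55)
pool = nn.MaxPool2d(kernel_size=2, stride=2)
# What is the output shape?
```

Input: (3, 120, 55, 55) -> Output: (3, 120, 27, 27)

Answer: (3, 120, 27, 27)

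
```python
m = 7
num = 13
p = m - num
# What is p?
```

Trace:
`m = 7` → m = 7
`num = 13` → num = 13
`p = m - num` → p = -6
So p = -6

Answer: -6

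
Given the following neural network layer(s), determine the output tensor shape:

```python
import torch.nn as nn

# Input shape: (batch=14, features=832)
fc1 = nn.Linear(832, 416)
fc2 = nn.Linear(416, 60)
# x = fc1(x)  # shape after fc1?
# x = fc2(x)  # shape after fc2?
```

Input: (14, 832) -> after fc1: (14, 416) -> Output: (14, 60)

Answer: (14, 60)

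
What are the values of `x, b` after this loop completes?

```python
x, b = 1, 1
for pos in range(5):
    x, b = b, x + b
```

Fibonacci: after 5 iterations
`x, b` takes the values: (1, 1) → (1, 2) → (2, 3) → (3, 5) → (5, 8) → (8, 13)

Answer: 8, 13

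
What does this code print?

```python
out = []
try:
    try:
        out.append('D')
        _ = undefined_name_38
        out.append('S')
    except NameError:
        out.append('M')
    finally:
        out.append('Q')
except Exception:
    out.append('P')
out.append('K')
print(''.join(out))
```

Execution trace: 'D' (inner try body) → 'M' (inner except NameError) → 'Q' (inner finally) → 'K' (after the try/except). Output: DMQK

Answer: DMQK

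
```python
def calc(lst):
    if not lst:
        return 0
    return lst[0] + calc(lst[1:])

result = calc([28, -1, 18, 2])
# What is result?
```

28 + (-1) + 18 + 2 + 0 = 47

Answer: 47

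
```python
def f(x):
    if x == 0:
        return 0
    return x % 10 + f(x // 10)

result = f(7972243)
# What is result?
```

Sum of digits of 7972243: 3 + 4 + 2 + 2 + 7 + 9 + 7 = 34

Answer: 34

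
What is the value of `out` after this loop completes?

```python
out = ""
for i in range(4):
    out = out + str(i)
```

Concatenate digits 0 to 3
`out` takes the values: "" → "0" → "01" → "012" → "0123"

Answer: "0123"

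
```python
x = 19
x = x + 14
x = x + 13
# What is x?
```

Trace:
`x = 19` → x = 19
`x = x + 14` → x = 33
`x = x + 13` → x = 46
So x = 46

Answer: 46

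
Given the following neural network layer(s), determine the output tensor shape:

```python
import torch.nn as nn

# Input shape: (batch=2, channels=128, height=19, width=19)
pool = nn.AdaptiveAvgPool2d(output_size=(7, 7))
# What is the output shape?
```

Input: (2, 128, 19, 19) -> Output: (2, 128, 7, 7)

Answer: (2, 128, 7, 7)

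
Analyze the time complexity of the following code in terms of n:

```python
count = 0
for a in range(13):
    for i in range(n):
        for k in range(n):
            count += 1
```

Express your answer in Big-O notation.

Each loop level contributes: 1 × n × n. Multiplying the contributions gives O(n^2).

Answer: O(n^2)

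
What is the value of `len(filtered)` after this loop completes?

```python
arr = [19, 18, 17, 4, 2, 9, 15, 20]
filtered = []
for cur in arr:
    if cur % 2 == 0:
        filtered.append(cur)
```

Count even numbers in [19, 18, 17, 4, 2, 9, 15, 20]
`filtered` takes the values: [] → [18] → [18, 4] → [18, 4, 2] → [18, 4, 2, 20]
So `len(filtered)` = 4

Answer: 4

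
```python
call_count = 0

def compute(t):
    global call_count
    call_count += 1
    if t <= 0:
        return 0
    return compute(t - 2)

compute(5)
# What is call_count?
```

Linear recursion stepping by 2: 4 calls from t=5 down to ≤0.

Answer: 4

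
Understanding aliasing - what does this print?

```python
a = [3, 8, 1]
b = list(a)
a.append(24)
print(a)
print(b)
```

Key concept: list() constructor creates copy.
Step by step:
`a = [3, 8, 1]` → a = [3, 8, 1]
`b = list(a)` → b = [3, 8, 1]
`a.append(24)` → a = [3, 8, 1, 24]
`print(a)` → prints [3, 8, 1, 24]
`print(b)` → prints [3, 8, 1]

Answer:
[3, 8, 1, 24]
[3, 8, 1]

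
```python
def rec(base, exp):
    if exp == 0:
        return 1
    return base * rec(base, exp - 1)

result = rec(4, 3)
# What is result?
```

rec(4, 3) = 4 * 4 * 4 = 64

Answer: 64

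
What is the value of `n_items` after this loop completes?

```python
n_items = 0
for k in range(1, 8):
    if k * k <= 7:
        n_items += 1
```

Count numbers where k² ≤ 7
`n_items` takes the values: 0 → 1 → 2

Answer: 2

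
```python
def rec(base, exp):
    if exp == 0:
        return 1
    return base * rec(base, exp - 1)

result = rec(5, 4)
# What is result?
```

rec(5, 4) = 5 * 5 * 5 * 5 = 625

Answer: 625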